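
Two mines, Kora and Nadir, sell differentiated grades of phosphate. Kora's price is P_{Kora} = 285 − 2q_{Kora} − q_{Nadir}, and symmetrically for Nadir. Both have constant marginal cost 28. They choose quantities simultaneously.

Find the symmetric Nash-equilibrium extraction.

Mine Kora's profit: π = q_{Kora}(285 − 2q_{Kora} − q_{Nadir}) − 28q_{Kora}.
∂π/∂q_{Kora} = 257 − 4q_{Kora} − q_{Nadir} = 0 ⇒ q_{Kora} = 64.25 − 0.25q_{Nadir}.
By symmetry q_{Nadir} = q_{Kora}; substituting into the reaction function, 1.25q_{Kora} = 64.25 and q_{Kora} = 51.4.

51.4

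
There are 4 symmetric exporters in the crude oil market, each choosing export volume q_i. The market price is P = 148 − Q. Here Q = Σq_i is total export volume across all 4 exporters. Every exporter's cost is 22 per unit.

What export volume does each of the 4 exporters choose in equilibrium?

A representative exporter's profit is π_i = q_i(148 − Q) − 22q_i, with Q = q_i + Σ_{j≠i} q_j.
First-order condition: 126 − 2q_i − Σ_{j≠i} q_j = 0.
In a symmetric equilibrium every exporter chooses the same q, so Σ_{j≠i} q_j = 3q. The condition becomes 126 − 5q = 0, giving q = 126/5 = 25.2.

25.2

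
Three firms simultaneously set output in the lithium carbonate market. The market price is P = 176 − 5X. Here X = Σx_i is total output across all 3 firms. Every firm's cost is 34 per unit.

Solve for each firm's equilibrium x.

A representative firm's profit is π_i = x_i(176 − 5X) − 34x_i, with X = x_i + Σ_{j≠i} x_j.
First-order condition: 142 − 10x_i − 5Σ_{j≠i} x_j = 0.
In a symmetric equilibrium every firm chooses the same x, so Σ_{j≠i} x_j = 2x. The condition becomes 142 − 20x = 0, giving x = 142/20 = 7.1.

7.1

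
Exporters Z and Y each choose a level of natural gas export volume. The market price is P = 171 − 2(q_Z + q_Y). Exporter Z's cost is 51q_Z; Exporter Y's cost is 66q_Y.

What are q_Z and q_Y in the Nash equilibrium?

22.5, 15

Exporter Z's profit: π = q_Z(171 − 2(q_Z + q_Y)) − 51q_Z.
∂π/∂q_Z = 120 − 4q_Z − 2q_Y = 0, so q_Z = 30 − 0.5q_Y.
By the same steps for Y: q_Y = 26.25 − 0.5q_Z.
Substituting the second reaction function into the first: q_Z = 30 − 0.5(26.25 − 0.5q_Z), which gives 0.75q_Z = 16.875 ⇒ q_Z = 22.5.
Then q_Y = 26.25 − 0.5·22.5 = 15.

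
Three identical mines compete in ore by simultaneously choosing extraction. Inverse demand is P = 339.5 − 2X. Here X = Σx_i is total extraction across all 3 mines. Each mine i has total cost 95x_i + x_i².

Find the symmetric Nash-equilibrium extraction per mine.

A representative mine's profit is π_i = x_i(339.5 − 2X) − 95x_i − x_i², with X = x_i + Σ_{j≠i} x_j.
First-order condition: 244.5 − 6x_i − 2Σ_{j≠i} x_j = 0.
Imposing symmetry (x_j = x for all j) turns Σ_{j≠i} x_j into 2x, so 244.5 = 10x and x = 24.45.

24.45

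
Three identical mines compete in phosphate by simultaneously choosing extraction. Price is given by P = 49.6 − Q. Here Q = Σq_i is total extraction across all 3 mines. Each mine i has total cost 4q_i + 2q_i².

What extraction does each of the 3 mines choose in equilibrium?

5.7

A representative mine's profit is π_i = q_i(49.6 − Q) − 4q_i − 2q_i², with Q = q_i + Σ_{j≠i} q_j.
First-order condition: 45.6 − 6q_i − Σ_{j≠i} q_j = 0.
In a symmetric equilibrium every mine chooses the same q, so Σ_{j≠i} q_j = 2q. The condition becomes 45.6 − 8q = 0, giving q = 45.6/8 = 5.7.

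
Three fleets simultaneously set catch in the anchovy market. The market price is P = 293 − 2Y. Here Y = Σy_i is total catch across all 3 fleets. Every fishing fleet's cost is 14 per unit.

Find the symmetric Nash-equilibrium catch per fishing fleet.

A representative fishing fleet's profit is π_i = y_i(293 − 2Y) − 14y_i, with Y = y_i + Σ_{j≠i} y_j.
First-order condition: 279 − 4y_i − 2Σ_{j≠i} y_j = 0.
In a symmetric equilibrium every fishing fleet chooses the same y, so Σ_{j≠i} y_j = 2y. The condition becomes 279 − 8y = 0, giving y = 279/8 = 34.875.

34.875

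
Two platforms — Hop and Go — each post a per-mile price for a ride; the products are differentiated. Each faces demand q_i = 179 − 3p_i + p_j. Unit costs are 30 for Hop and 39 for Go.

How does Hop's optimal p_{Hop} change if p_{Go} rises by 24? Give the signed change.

4

Hop's profit: π = (p_{Hop} − 30)(179 − 3p_{Hop} + p_{Go}).
∂π/∂p_{Hop} = 269 − 6p_{Hop} + p_{Go} = 0 ⇒ p_{Hop} = 269/6 + (1/6)p_{Go}.
The reaction-function slope is 1/6, so a 24-unit rise in p_{Go} moves p_{Hop} by 1/6 × 24 = 4. Hop's best response rises — the actions are strategic complements.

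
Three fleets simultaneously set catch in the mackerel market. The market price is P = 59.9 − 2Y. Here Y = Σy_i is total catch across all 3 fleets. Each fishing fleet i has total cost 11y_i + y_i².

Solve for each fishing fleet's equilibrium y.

4.89

A representative fishing fleet's profit is π_i = y_i(59.9 − 2Y) − 11y_i − y_i², with Y = y_i + Σ_{j≠i} y_j.
First-order condition: 48.9 − 6y_i − 2Σ_{j≠i} y_j = 0.
In a symmetric equilibrium every fishing fleet chooses the same y, so Σ_{j≠i} y_j = 2y. The condition becomes 48.9 − 10y = 0, giving y = 48.9/10 = 4.89.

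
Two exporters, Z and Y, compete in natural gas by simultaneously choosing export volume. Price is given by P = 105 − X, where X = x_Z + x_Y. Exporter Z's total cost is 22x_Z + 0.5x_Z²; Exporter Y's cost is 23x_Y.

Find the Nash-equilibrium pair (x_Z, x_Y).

Exporter Z's profit: π = x_Z(105 − (x_Z + x_Y)) − 22x_Z − 0.5x_Z².
∂π/∂x_Z = 83 − 3x_Z − x_Y = 0, so x_Z = 83/3 − (1/3)x_Y.
For Y: ∂π/∂x_Y = 82 − 2x_Y − x_Z = 0 ⇒ x_Y = 41 − 0.5x_Z.
Substituting the second reaction function into the first: x_Z = 83/3 − (1/3)(41 − 0.5x_Z), which gives (5/6)x_Z = 14 ⇒ x_Z = 16.8.
Then x_Y = 41 − 0.5·16.8 = 32.6.

16.8, 32.6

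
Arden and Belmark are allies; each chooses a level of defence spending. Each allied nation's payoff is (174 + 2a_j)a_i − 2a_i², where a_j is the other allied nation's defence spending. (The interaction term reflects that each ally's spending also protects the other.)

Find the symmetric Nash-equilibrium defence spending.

87

Arden's payoff is (174 + 2a_B)a_A − 2a_A².
∂π/∂a_A = 174 + 2a_B − 4a_A = 0, so a_A = 43.5 + 0.5a_B.
By symmetry a_B = a_A; substituting into the reaction function, 0.5a_A = 43.5 and a_A = 87.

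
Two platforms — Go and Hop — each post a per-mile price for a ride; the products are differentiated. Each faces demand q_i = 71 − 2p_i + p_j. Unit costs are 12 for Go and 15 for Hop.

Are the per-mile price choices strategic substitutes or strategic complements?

Go's profit: π = (p_{Go} − 12)(71 − 2p_{Go} + p_{Hop}).
∂π/∂p_{Go} = 95 − 4p_{Go} + p_{Hop} = 0 ⇒ p_{Go} = 23.75 + 0.25p_{Hop}.
The best-response slope dp_{Go}/dp_{Hop} = 0.25 > 0: the reaction function is upward-sloping, so the choices are strategic complements.

strategic complements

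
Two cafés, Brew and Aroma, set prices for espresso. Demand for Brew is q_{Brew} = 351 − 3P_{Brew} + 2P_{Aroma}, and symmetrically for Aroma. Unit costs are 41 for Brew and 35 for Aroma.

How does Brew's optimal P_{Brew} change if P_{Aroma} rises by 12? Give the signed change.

Brew's profit: π = (P_{Brew} − 41)(351 − 3P_{Brew} + 2P_{Aroma}).
∂π/∂P_{Brew} = 474 − 6P_{Brew} + 2P_{Aroma} = 0 ⇒ P_{Brew} = 79 + (1/3)P_{Aroma}.
The reaction-function slope is 1/3, so a 12-unit rise in P_{Aroma} moves P_{Brew} by 1/3 × 12 = 4. Brew's best response rises — the actions are strategic complements.

4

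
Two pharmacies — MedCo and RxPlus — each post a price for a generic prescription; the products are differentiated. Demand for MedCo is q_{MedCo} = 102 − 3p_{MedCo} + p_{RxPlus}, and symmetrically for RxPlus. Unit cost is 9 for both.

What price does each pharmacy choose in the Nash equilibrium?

MedCo's profit: π = (p_{MedCo} − 9)(102 − 3p_{MedCo} + p_{RxPlus}).
∂π/∂p_{MedCo} = 129 − 6p_{MedCo} + p_{RxPlus} = 0 ⇒ p_{MedCo} = 21.5 + (1/6)p_{RxPlus}.
Setting p_{MedCo} = p_{RxPlus} in the reaction function: p_{MedCo} = 21.5 + (1/6)p_{MedCo}, so p_{MedCo} = 21.5 / (5/6) = 25.8.

25.8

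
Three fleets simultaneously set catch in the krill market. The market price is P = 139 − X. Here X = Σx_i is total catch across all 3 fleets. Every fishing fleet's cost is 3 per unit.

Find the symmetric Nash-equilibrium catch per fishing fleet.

A representative fishing fleet's profit is π_i = x_i(139 − X) − 3x_i, with X = x_i + Σ_{j≠i} x_j.
First-order condition: 136 − 2x_i − Σ_{j≠i} x_j = 0.
In a symmetric equilibrium every fishing fleet chooses the same x, so Σ_{j≠i} x_j = 2x. The condition becomes 136 − 4x = 0, giving x = 136/4 = 34.

34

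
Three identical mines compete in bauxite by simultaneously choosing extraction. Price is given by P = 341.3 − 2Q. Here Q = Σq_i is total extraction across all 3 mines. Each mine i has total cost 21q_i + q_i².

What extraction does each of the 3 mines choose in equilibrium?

32.03

A representative mine's profit is π_i = q_i(341.3 − 2Q) − 21q_i − q_i², with Q = q_i + Σ_{j≠i} q_j.
First-order condition: 320.3 − 6q_i − 2Σ_{j≠i} q_j = 0.
With identical mines, set every q_j = q: then 320.3 − 6q − 4q = 0, i.e. q = 320.3/10 = 32.03.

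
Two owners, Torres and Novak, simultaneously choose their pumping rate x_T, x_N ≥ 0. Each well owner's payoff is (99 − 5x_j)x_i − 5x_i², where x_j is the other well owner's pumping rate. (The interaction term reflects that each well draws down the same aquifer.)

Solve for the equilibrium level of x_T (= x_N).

Torres's payoff is (99 − 5x_N)x_T − 5x_T².
∂π/∂x_T = 99 − 5x_N − 10x_T = 0, so x_T = 9.9 − 0.5x_N.
Setting x_T = x_N in the reaction function: x_T = 9.9 − 0.5x_T, so x_T = 9.9 / 1.5 = 6.6.

6.6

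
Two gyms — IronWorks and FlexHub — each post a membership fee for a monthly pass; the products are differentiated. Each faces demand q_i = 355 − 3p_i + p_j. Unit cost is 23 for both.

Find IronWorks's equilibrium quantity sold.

IronWorks's profit: π = (p_{IronWorks} − 23)(355 − 3p_{IronWorks} + p_{FlexHub}).
∂π/∂p_{IronWorks} = 424 − 6p_{IronWorks} + p_{FlexHub} = 0 ⇒ p_{IronWorks} = 212/3 + (1/6)p_{FlexHub}.
The game is symmetric, so in equilibrium p_{FlexHub} = p_{IronWorks}: the reaction function gives (5/6)p_{IronWorks} = 212/3, hence p_{IronWorks} = 84.8.
q_{IronWorks} = 355 − 3·84.8 + 84.8 = 185.4.

185.4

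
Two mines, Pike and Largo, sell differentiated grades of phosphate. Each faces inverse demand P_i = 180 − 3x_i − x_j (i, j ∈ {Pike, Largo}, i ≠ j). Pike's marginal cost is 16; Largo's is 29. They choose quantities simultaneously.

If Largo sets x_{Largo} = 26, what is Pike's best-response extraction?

Mine Pike's profit: π = x_{Pike}(180 − 3x_{Pike} − x_{Largo}) − 16x_{Pike}.
∂π/∂x_{Pike} = 164 − 6x_{Pike} − x_{Largo} = 0 ⇒ x_{Pike} = 82/3 − (1/6)x_{Largo}.
At x_{Largo} = 26: x_{Pike} = 82/3 − (1/6)·26 = 23.

23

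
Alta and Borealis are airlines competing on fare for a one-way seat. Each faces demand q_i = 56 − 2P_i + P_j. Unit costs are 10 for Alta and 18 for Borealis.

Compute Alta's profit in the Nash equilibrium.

537.92

Alta's profit: π = (P_{Alta} − 10)(56 − 2P_{Alta} + P_{Borealis}).
∂π/∂P_{Alta} = 76 − 4P_{Alta} + P_{Borealis} = 0 ⇒ P_{Alta} = 19 + 0.25P_{Borealis}.
Similarly P_{Borealis} = 23 + 0.25P_{Alta}.
Plugging P_{Borealis} into Alta's best response: P_{Alta} = 19 + 0.25(23 + 0.25P_{Alta}) ⇒ 0.9375P_{Alta} = 24.75, so P_{Alta} = 26.4.
Then P_{Borealis} = 23 + 0.25·26.4 = 29.6.
q_{Alta} = 56 − 2·26.4 + 29.6 = 32.8.
Profit = (26.4 − 10)·32.8 = 537.92.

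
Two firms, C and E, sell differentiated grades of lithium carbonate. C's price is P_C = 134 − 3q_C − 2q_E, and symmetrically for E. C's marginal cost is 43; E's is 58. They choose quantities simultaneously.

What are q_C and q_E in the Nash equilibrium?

Firm C's profit: π = q_C(134 − 3q_C − 2q_E) − 43q_C.
∂π/∂q_C = 91 − 6q_C − 2q_E = 0 ⇒ q_C = 91/6 − (1/3)q_E.
Similarly q_E = 38/3 − (1/3)q_C.
Solving the two reaction functions simultaneously: (1 − (−1/3)(−1/3))q_C = 91/6 − (1/3)·(38/3), so (8/9)q_C = 197/18 and q_C = 12.3125.
Then q_E = 38/3 − (1/3)·12.3125 = 8.5625.

12.3125, 8.5625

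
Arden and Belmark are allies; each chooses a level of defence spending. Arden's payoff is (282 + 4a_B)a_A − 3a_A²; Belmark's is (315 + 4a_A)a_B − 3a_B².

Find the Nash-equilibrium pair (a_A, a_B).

147.6, 150.9

Expanding Arden's payoff: 282a_A + 4a_Ba_A − 3a_A².
∂π/∂a_A = 282 + 4a_B − 6a_A = 0, so a_A = 47 + (2/3)a_B.
Likewise for Belmark: a_B = 52.5 + (2/3)a_A.
Solving the two reaction functions simultaneously: (1 − (2/3)(2/3))a_A = 47 + (2/3)·52.5, so (5/9)a_A = 82 and a_A = 147.6.
Then a_B = 52.5 + (2/3)·147.6 = 150.9.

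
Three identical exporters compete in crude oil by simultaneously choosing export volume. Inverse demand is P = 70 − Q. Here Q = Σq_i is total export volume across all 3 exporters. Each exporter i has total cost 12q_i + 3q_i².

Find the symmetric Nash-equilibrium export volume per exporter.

A representative exporter's profit is π_i = q_i(70 − Q) − 12q_i − 3q_i², with Q = q_i + Σ_{j≠i} q_j.
First-order condition: 58 − 8q_i − Σ_{j≠i} q_j = 0.
Imposing symmetry (q_j = q for all j) turns Σ_{j≠i} q_j into 2q, so 58 = 10q and q = 5.8.

5.8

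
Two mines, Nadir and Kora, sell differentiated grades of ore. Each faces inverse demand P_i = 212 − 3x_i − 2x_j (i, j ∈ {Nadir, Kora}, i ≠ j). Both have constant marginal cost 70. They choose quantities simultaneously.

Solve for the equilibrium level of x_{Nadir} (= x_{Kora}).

17.75

Mine Nadir's profit: π = x_{Nadir}(212 − 3x_{Nadir} − 2x_{Kora}) − 70x_{Nadir}.
∂π/∂x_{Nadir} = 142 − 6x_{Nadir} − 2x_{Kora} = 0 ⇒ x_{Nadir} = 71/3 − (1/3)x_{Kora}.
Setting x_{Nadir} = x_{Kora} in the reaction function: x_{Nadir} = 71/3 − (1/3)x_{Nadir}, so x_{Nadir} = (71/3) / (4/3) = 17.75.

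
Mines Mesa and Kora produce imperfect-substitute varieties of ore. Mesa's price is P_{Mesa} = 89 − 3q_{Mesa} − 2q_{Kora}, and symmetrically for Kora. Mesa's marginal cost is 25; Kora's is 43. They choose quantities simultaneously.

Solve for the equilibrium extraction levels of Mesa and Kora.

Mine Mesa's profit: π = q_{Mesa}(89 − 3q_{Mesa} − 2q_{Kora}) − 25q_{Mesa}.
∂π/∂q_{Mesa} = 64 − 6q_{Mesa} − 2q_{Kora} = 0 ⇒ q_{Mesa} = 32/3 − (1/3)q_{Kora}.
Similarly q_{Kora} = 23/3 − (1/3)q_{Mesa}.
Plugging q_{Kora} into Mesa's best response: q_{Mesa} = 32/3 − (1/3)(23/3 − (1/3)q_{Mesa}) ⇒ (8/9)q_{Mesa} = 73/9, so q_{Mesa} = 9.125.
Then q_{Kora} = 23/3 − (1/3)·9.125 = 4.625.

9.125, 4.625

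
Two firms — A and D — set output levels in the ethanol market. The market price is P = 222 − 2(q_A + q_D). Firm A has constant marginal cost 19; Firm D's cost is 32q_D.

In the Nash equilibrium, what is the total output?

65.5

Firm A's profit: π = q_A(222 − 2(q_A + q_D)) − 19q_A.
∂π/∂q_A = 203 − 4q_A − 2q_D = 0, so q_A = 50.75 − 0.5q_D.
By the same steps for D: q_D = 47.5 − 0.5q_A.
Solving the two reaction functions simultaneously: (1 − (−0.5)(−0.5))q_A = 50.75 − 0.5·47.5, so 0.75q_A = 27 and q_A = 36.
Then q_D = 47.5 − 0.5·36 = 29.5.
Total output: 36 + 29.5 = 65.5.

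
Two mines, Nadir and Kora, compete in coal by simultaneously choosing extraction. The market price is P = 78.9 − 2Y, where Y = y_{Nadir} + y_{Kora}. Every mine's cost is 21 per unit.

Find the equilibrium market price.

40.3

Mine Nadir's profit: π = y_{Nadir}(78.9 − 2(y_{Nadir} + y_{Kora})) − 21y_{Nadir}.
∂π/∂y_{Nadir} = 57.9 − 4y_{Nadir} − 2y_{Kora} = 0, so y_{Nadir} = 14.475 − 0.5y_{Kora}.
By symmetry y_{Kora} = y_{Nadir}; substituting into the reaction function, 1.5y_{Nadir} = 14.475 and y_{Nadir} = 9.65.
Equilibrium price: P = 78.9 − 2·19.3 = 40.3.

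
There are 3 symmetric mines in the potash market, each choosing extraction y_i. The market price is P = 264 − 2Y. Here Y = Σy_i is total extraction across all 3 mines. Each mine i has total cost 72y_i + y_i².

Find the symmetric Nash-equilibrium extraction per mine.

19.2

A representative mine's profit is π_i = y_i(264 − 2Y) − 72y_i − y_i², with Y = y_i + Σ_{j≠i} y_j.
First-order condition: 192 − 6y_i − 2Σ_{j≠i} y_j = 0.
With identical mines, set every y_j = y: then 192 − 6y − 4y = 0, i.e. y = 192/10 = 19.2.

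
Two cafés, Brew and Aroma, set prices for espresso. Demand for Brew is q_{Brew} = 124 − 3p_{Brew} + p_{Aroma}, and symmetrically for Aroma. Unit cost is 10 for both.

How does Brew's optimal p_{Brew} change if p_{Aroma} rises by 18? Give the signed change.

Brew's profit: π = (p_{Brew} − 10)(124 − 3p_{Brew} + p_{Aroma}).
∂π/∂p_{Brew} = 154 − 6p_{Brew} + p_{Aroma} = 0 ⇒ p_{Brew} = 77/3 + (1/6)p_{Aroma}.
The reaction-function slope is 1/6, so an 18-unit rise in p_{Aroma} moves p_{Brew} by 1/6 × 18 = 3. Brew's best response rises — the actions are strategic complements.

3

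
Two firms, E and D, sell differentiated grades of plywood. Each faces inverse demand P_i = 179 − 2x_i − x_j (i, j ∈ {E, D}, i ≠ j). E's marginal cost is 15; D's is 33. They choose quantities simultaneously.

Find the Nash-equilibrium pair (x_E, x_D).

34, 28

Firm E's profit: π = x_E(179 − 2x_E − x_D) − 15x_E.
∂π/∂x_E = 164 − 4x_E − x_D = 0 ⇒ x_E = 41 − 0.25x_D.
Similarly x_D = 36.5 − 0.25x_E.
Solving the two reaction functions simultaneously: (1 − (−0.25)(−0.25))x_E = 41 − 0.25·36.5, so 0.9375x_E = 31.875 and x_E = 34.
Then x_D = 36.5 − 0.25·34 = 28.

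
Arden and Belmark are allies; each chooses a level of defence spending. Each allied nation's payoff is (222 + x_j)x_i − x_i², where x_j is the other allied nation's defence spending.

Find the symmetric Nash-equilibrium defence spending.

222

Arden's payoff is (222 + x_B)x_A − x_A².
∂π/∂x_A = 222 + x_B − 2x_A = 0, so x_A = 111 + 0.5x_B.
The game is symmetric, so in equilibrium x_B = x_A: the reaction function gives 0.5x_A = 111, hence x_A = 222.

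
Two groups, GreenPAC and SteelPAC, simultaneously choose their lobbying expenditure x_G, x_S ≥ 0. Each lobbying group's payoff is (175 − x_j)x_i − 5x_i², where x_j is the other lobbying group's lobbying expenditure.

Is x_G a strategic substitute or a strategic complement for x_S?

strategic substitutes

GreenPAC's payoff is (175 − x_S)x_G − 5x_G².
∂π/∂x_G = 175 − x_S − 10x_G = 0, so x_G = 17.5 − 0.1x_S.
The best-response slope dx_G/dx_S = −0.1 < 0: the reaction function is downward-sloping, so the choices are strategic substitutes.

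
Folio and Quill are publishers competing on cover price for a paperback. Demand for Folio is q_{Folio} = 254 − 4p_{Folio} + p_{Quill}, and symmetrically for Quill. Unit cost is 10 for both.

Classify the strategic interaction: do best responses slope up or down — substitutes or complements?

Folio's profit: π = (p_{Folio} − 10)(254 − 4p_{Folio} + p_{Quill}).
∂π/∂p_{Folio} = 294 − 8p_{Folio} + p_{Quill} = 0 ⇒ p_{Folio} = 36.75 + 0.125p_{Quill}.
The best-response slope dp_{Folio}/dp_{Quill} = 0.125 > 0: the reaction function is upward-sloping, so the choices are strategic complements.

strategic complements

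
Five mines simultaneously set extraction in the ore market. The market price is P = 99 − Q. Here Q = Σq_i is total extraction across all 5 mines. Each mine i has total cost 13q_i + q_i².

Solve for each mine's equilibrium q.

A representative mine's profit is π_i = q_i(99 − Q) − 13q_i − q_i², with Q = q_i + Σ_{j≠i} q_j.
First-order condition: 86 − 4q_i − Σ_{j≠i} q_j = 0.
Imposing symmetry (q_j = q for all j) turns Σ_{j≠i} q_j into 4q, so 86 = 8q and q = 10.75.

10.75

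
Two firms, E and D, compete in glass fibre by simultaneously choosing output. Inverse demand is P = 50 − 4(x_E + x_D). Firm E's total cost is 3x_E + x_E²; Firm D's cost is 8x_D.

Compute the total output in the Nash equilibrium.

Firm E's profit: π = x_E(50 − 4(x_E + x_D)) − 3x_E − x_E².
∂π/∂x_E = 47 − 10x_E − 4x_D = 0, so x_E = 4.7 − 0.4x_D.
For D: ∂π/∂x_D = 42 − 8x_D − 4x_E = 0 ⇒ x_D = 5.25 − 0.5x_E.
Substituting the second reaction function into the first: x_E = 4.7 − 0.4(5.25 − 0.5x_E), which gives 0.8x_E = 2.6 ⇒ x_E = 3.25.
Then x_D = 5.25 − 0.5·3.25 = 3.625.
Total output: 3.25 + 3.625 = 6.875.

6.875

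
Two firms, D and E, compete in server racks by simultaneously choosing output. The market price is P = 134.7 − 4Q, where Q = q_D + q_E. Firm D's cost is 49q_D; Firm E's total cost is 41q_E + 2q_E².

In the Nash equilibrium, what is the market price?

81.68

Firm D's profit: π = q_D(134.7 − 4(q_D + q_E)) − 49q_D.
∂π/∂q_D = 85.7 − 8q_D − 4q_E = 0, so q_D = 10.7125 − 0.5q_E.
For E: ∂π/∂q_E = 93.7 − 12q_E − 4q_D = 0 ⇒ q_E = 937/120 − (1/3)q_D.
Solving the two reaction functions simultaneously: (1 − (−0.5)(−1/3))q_D = 10.7125 − 0.5·(937/120), so (5/6)q_D = 817/120 and q_D = 8.17.
Then q_E = 937/120 − (1/3)·8.17 = 5.085.
Equilibrium price: P = 134.7 − 4·13.255 = 81.68.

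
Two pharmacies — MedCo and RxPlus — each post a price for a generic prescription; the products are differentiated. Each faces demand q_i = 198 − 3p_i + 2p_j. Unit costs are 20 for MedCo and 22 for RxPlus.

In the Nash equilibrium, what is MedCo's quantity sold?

134.625

MedCo's profit: π = (p_{MedCo} − 20)(198 − 3p_{MedCo} + 2p_{RxPlus}).
∂π/∂p_{MedCo} = 258 − 6p_{MedCo} + 2p_{RxPlus} = 0 ⇒ p_{MedCo} = 43 + (1/3)p_{RxPlus}.
Similarly p_{RxPlus} = 44 + (1/3)p_{MedCo}.
Substituting the second reaction function into the first: p_{MedCo} = 43 + (1/3)(44 + (1/3)p_{MedCo}), which gives (8/9)p_{MedCo} = 173/3 ⇒ p_{MedCo} = 64.875.
Then p_{RxPlus} = 44 + (1/3)·64.875 = 65.625.
q_{MedCo} = 198 − 3·64.875 + 2·65.625 = 134.625.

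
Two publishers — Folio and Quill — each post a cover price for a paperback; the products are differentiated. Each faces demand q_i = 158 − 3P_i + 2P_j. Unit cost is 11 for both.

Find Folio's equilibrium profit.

Folio's profit: π = (P_{Folio} − 11)(158 − 3P_{Folio} + 2P_{Quill}).
∂π/∂P_{Folio} = 191 − 6P_{Folio} + 2P_{Quill} = 0 ⇒ P_{Folio} = 191/6 + (1/3)P_{Quill}.
The game is symmetric, so in equilibrium P_{Quill} = P_{Folio}: the reaction function gives (2/3)P_{Folio} = 191/6, hence P_{Folio} = 47.75.
q_{Folio} = 158 − 3·47.75 + 2·47.75 = 110.25.
Profit = (47.75 − 11)·110.25 = 4051.6875.

4051.6875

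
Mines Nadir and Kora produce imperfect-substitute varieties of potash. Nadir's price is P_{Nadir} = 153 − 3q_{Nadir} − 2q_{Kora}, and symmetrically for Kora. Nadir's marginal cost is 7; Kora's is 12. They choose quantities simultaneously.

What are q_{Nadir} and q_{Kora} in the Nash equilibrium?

Mine Nadir's profit: π = q_{Nadir}(153 − 3q_{Nadir} − 2q_{Kora}) − 7q_{Nadir}.
∂π/∂q_{Nadir} = 146 − 6q_{Nadir} − 2q_{Kora} = 0 ⇒ q_{Nadir} = 73/3 − (1/3)q_{Kora}.
Similarly q_{Kora} = 23.5 − (1/3)q_{Nadir}.
Substituting the second reaction function into the first: q_{Nadir} = 73/3 − (1/3)(23.5 − (1/3)q_{Nadir}), which gives (8/9)q_{Nadir} = 16.5 ⇒ q_{Nadir} = 18.5625.
Then q_{Kora} = 23.5 − (1/3)·18.5625 = 17.3125.

18.5625, 17.3125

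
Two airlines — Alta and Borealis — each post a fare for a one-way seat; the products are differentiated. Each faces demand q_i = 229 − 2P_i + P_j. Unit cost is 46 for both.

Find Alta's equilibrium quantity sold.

Alta's profit: π = (P_{Alta} − 46)(229 − 2P_{Alta} + P_{Borealis}).
∂π/∂P_{Alta} = 321 − 4P_{Alta} + P_{Borealis} = 0 ⇒ P_{Alta} = 80.25 + 0.25P_{Borealis}.
By symmetry P_{Borealis} = P_{Alta}; substituting into the reaction function, 0.75P_{Alta} = 80.25 and P_{Alta} = 107.
q_{Alta} = 229 − 2·107 + 107 = 122.

122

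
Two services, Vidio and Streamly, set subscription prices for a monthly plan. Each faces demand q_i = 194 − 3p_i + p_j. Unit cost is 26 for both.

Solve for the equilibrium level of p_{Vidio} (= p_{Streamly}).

Vidio's profit: π = (p_{Vidio} − 26)(194 − 3p_{Vidio} + p_{Streamly}).
∂π/∂p_{Vidio} = 272 − 6p_{Vidio} + p_{Streamly} = 0 ⇒ p_{Vidio} = 136/3 + (1/6)p_{Streamly}.
By symmetry p_{Streamly} = p_{Vidio}; substituting into the reaction function, (5/6)p_{Vidio} = 136/3 and p_{Vidio} = 54.4.

54.4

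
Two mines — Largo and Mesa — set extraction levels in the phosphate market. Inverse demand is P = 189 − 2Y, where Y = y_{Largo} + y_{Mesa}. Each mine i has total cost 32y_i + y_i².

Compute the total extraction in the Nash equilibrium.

39.25

Mine Largo's profit: π = y_{Largo}(189 − 2(y_{Largo} + y_{Mesa})) − 32y_{Largo} − y_{Largo}².
∂π/∂y_{Largo} = 157 − 6y_{Largo} − 2y_{Mesa} = 0, so y_{Largo} = 157/6 − (1/3)y_{Mesa}.
By symmetry y_{Mesa} = y_{Largo}; substituting into the reaction function, (4/3)y_{Largo} = 157/6 and y_{Largo} = 19.625.
Total extraction: 19.625 + 19.625 = 39.25.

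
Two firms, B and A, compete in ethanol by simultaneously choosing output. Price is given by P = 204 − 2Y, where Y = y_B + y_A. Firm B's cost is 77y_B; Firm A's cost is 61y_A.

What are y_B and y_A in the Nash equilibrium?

Firm B's profit: π = y_B(204 − 2(y_B + y_A)) − 77y_B.
∂π/∂y_B = 127 − 4y_B − 2y_A = 0, so y_B = 31.75 − 0.5y_A.
By the same steps for A: y_A = 35.75 − 0.5y_B.
Plugging y_A into B's best response: y_B = 31.75 − 0.5(35.75 − 0.5y_B) ⇒ 0.75y_B = 13.875, so y_B = 18.5.
Then y_A = 35.75 − 0.5·18.5 = 26.5.

18.5, 26.5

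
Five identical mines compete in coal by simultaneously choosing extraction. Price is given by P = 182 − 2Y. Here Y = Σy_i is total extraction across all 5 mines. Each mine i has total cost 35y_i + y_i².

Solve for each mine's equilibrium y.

A representative mine's profit is π_i = y_i(182 − 2Y) − 35y_i − y_i², with Y = y_i + Σ_{j≠i} y_j.
First-order condition: 147 − 6y_i − 2Σ_{j≠i} y_j = 0.
Imposing symmetry (y_j = y for all j) turns Σ_{j≠i} y_j into 4y, so 147 = 14y and y = 10.5.

10.5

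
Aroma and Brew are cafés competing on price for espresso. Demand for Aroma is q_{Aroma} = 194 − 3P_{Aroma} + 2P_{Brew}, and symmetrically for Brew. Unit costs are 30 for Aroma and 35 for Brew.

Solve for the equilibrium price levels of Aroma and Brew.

Aroma's profit: π = (P_{Aroma} − 30)(194 − 3P_{Aroma} + 2P_{Brew}).
∂π/∂P_{Aroma} = 284 − 6P_{Aroma} + 2P_{Brew} = 0 ⇒ P_{Aroma} = 142/3 + (1/3)P_{Brew}.
Similarly P_{Brew} = 299/6 + (1/3)P_{Aroma}.
Substituting the second reaction function into the first: P_{Aroma} = 142/3 + (1/3)(299/6 + (1/3)P_{Aroma}), which gives (8/9)P_{Aroma} = 1151/18 ⇒ P_{Aroma} = 71.9375.
Then P_{Brew} = 299/6 + (1/3)·71.9375 = 73.8125.

71.9375, 73.8125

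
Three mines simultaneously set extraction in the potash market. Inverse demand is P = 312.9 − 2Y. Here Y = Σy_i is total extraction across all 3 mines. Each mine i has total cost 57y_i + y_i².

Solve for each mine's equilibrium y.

25.59

A representative mine's profit is π_i = y_i(312.9 − 2Y) − 57y_i − y_i², with Y = y_i + Σ_{j≠i} y_j.
First-order condition: 255.9 − 6y_i − 2Σ_{j≠i} y_j = 0.
In a symmetric equilibrium every mine chooses the same y, so Σ_{j≠i} y_j = 2y. The condition becomes 255.9 − 10y = 0, giving y = 255.9/10 = 25.59.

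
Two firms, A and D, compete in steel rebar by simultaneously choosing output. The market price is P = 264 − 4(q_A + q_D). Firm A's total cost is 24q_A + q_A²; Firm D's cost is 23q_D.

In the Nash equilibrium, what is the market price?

Firm A's profit: π = q_A(264 − 4(q_A + q_D)) − 24q_A − q_A².
∂π/∂q_A = 240 − 10q_A − 4q_D = 0, so q_A = 24 − 0.4q_D.
For D: ∂π/∂q_D = 241 − 8q_D − 4q_A = 0 ⇒ q_D = 30.125 − 0.5q_A.
Solving the two reaction functions simultaneously: (1 − (−0.4)(−0.5))q_A = 24 − 0.4·30.125, so 0.8q_A = 11.95 and q_A = 14.9375.
Then q_D = 30.125 − 0.5·14.9375 = 725/32.
Equilibrium price: P = 264 − 4·(1203/32) = 113.625.

113.625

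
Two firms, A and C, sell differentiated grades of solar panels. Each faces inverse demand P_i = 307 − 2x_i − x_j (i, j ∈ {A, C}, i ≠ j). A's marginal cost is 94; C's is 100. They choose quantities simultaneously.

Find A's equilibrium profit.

3698

Firm A's profit: π = x_A(307 − 2x_A − x_C) − 94x_A.
∂π/∂x_A = 213 − 4x_A − x_C = 0 ⇒ x_A = 53.25 − 0.25x_C.
Similarly x_C = 51.75 − 0.25x_A.
Substituting the second reaction function into the first: x_A = 53.25 − 0.25(51.75 − 0.25x_A), which gives 0.9375x_A = 40.3125 ⇒ x_A = 43.
Then x_C = 51.75 − 0.25·43 = 41.
P_A = 307 − 2·43 − 41 = 180.
Profit = (180 − 94)·43 = 3698.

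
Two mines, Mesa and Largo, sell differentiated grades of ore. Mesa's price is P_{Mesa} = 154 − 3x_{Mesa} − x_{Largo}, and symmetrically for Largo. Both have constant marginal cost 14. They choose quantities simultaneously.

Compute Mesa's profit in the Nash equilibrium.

1200

Mine Mesa's profit: π = x_{Mesa}(154 − 3x_{Mesa} − x_{Largo}) − 14x_{Mesa}.
∂π/∂x_{Mesa} = 140 − 6x_{Mesa} − x_{Largo} = 0 ⇒ x_{Mesa} = 70/3 − (1/6)x_{Largo}.
The game is symmetric, so in equilibrium x_{Largo} = x_{Mesa}: the reaction function gives (7/6)x_{Mesa} = 70/3, hence x_{Mesa} = 20.
P_{Mesa} = 154 − 3·20 − 20 = 74.
Profit = (74 − 14)·20 = 1200.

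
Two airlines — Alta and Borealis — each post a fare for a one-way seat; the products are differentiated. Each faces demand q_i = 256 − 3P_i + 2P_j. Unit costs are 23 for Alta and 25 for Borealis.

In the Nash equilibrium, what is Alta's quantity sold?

Alta's profit: π = (P_{Alta} − 23)(256 − 3P_{Alta} + 2P_{Borealis}).
∂π/∂P_{Alta} = 325 − 6P_{Alta} + 2P_{Borealis} = 0 ⇒ P_{Alta} = 325/6 + (1/3)P_{Borealis}.
Similarly P_{Borealis} = 331/6 + (1/3)P_{Alta}.
Substituting the second reaction function into the first: P_{Alta} = 325/6 + (1/3)(331/6 + (1/3)P_{Alta}), which gives (8/9)P_{Alta} = 653/9 ⇒ P_{Alta} = 81.625.
Then P_{Borealis} = 331/6 + (1/3)·81.625 = 82.375.
q_{Alta} = 256 − 3·81.625 + 2·82.375 = 175.875.

175.875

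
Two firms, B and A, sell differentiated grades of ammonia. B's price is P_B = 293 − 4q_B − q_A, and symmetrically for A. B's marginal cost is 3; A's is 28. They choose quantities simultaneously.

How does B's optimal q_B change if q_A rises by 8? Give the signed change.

Firm B's profit: π = q_B(293 − 4q_B − q_A) − 3q_B.
∂π/∂q_B = 290 − 8q_B − q_A = 0 ⇒ q_B = 36.25 − 0.125q_A.
The reaction-function slope is −0.125, so an 8-unit rise in q_A moves q_B by −0.125 × 8 = −1. B's best response falls — the actions are strategic substitutes.

-1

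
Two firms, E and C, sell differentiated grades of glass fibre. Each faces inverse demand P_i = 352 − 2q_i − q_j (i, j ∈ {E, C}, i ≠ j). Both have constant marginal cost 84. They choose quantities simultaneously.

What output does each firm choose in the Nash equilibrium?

53.6

Firm E's profit: π = q_E(352 − 2q_E − q_C) − 84q_E.
∂π/∂q_E = 268 − 4q_E − q_C = 0 ⇒ q_E = 67 − 0.25q_C.
By symmetry q_C = q_E; substituting into the reaction function, 1.25q_E = 67 and q_E = 53.6.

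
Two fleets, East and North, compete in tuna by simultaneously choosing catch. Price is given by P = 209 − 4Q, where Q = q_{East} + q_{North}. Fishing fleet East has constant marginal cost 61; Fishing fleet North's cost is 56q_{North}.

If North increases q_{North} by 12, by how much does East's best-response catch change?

Fishing fleet East's profit: π = q_{East}(209 − 4(q_{East} + q_{North})) − 61q_{East}.
∂π/∂q_{East} = 148 − 8q_{East} − 4q_{North} = 0, so q_{East} = 18.5 − 0.5q_{North}.
The reaction-function slope is −0.5, so a 12-unit rise in q_{North} moves q_{East} by −0.5 × 12 = −6. East's best response falls — the actions are strategic substitutes.

-6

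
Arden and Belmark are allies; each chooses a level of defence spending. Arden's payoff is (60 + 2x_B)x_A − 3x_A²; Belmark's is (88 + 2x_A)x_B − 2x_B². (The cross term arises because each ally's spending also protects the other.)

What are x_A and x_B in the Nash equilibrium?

Expanding Arden's payoff: 60x_A + 2x_Bx_A − 3x_A².
∂π/∂x_A = 60 + 2x_B − 6x_A = 0, so x_A = 10 + (1/3)x_B.
Likewise for Belmark: x_B = 22 + 0.5x_A.
Solving the two reaction functions simultaneously: (1 − (1/3)(0.5))x_A = 10 + (1/3)·22, so (5/6)x_A = 52/3 and x_A = 20.8.
Then x_B = 22 + 0.5·20.8 = 32.4.

20.8, 32.4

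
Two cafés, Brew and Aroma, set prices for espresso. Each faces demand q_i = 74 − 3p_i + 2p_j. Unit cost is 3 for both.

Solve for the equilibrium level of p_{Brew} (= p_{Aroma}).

20.75

Brew's profit: π = (p_{Brew} − 3)(74 − 3p_{Brew} + 2p_{Aroma}).
∂π/∂p_{Brew} = 83 − 6p_{Brew} + 2p_{Aroma} = 0 ⇒ p_{Brew} = 83/6 + (1/3)p_{Aroma}.
Setting p_{Brew} = p_{Aroma} in the reaction function: p_{Brew} = 83/6 + (1/3)p_{Brew}, so p_{Brew} = (83/6) / (2/3) = 20.75.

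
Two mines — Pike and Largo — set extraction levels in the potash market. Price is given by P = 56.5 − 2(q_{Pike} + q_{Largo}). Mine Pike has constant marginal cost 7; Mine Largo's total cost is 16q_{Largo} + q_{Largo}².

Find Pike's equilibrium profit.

Mine Pike's profit: π = q_{Pike}(56.5 − 2(q_{Pike} + q_{Largo})) − 7q_{Pike}.
∂π/∂q_{Pike} = 49.5 − 4q_{Pike} − 2q_{Largo} = 0, so q_{Pike} = 12.375 − 0.5q_{Largo}.
For Largo: ∂π/∂q_{Largo} = 40.5 − 6q_{Largo} − 2q_{Pike} = 0 ⇒ q_{Largo} = 6.75 − (1/3)q_{Pike}.
Plugging q_{Largo} into Pike's best response: q_{Pike} = 12.375 − 0.5(6.75 − (1/3)q_{Pike}) ⇒ (5/6)q_{Pike} = 9, so q_{Pike} = 10.8.
Then q_{Largo} = 6.75 − (1/3)·10.8 = 3.15.
Price P = 56.5 − 2·13.95 = 28.6.
Pike's profit: (28.6 − 7)·10.8 = 233.28.

233.28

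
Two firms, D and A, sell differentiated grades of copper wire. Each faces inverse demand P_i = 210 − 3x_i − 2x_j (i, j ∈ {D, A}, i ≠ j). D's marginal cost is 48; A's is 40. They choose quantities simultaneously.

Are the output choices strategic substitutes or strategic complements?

Firm D's profit: π = x_D(210 − 3x_D − 2x_A) − 48x_D.
∂π/∂x_D = 162 − 6x_D − 2x_A = 0 ⇒ x_D = 27 − (1/3)x_A.
The best-response slope dx_D/dx_A = −1/3 < 0: the reaction function is downward-sloping, so the choices are strategic substitutes.

strategic substitutes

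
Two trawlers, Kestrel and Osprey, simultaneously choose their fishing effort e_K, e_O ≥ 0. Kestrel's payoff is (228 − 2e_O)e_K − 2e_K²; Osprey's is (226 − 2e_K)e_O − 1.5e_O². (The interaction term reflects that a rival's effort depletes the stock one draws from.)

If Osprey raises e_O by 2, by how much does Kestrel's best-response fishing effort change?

-1

Expanding Kestrel's payoff: 228e_K − 2e_Oe_K − 2e_K².
∂π/∂e_K = 228 − 2e_O − 4e_K = 0, so e_K = 57 − 0.5e_O.
The reaction-function slope is −0.5, so a 2-unit rise in e_O moves e_K by −0.5 × 2 = −1. Kestrel's best response falls — the actions are strategic substitutes.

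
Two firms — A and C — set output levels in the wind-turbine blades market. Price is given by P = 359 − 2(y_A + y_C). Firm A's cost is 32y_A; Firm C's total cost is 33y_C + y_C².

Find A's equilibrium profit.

Firm A's profit: π = y_A(359 − 2(y_A + y_C)) − 32y_A.
∂π/∂y_A = 327 − 4y_A − 2y_C = 0, so y_A = 81.75 − 0.5y_C.
For C: ∂π/∂y_C = 326 − 6y_C − 2y_A = 0 ⇒ y_C = 163/3 − (1/3)y_A.
Solving the two reaction functions simultaneously: (1 − (−0.5)(−1/3))y_A = 81.75 − 0.5·(163/3), so (5/6)y_A = 655/12 and y_A = 65.5.
Then y_C = 163/3 − (1/3)·65.5 = 32.5.
Price P = 359 − 2·98 = 163.
A's profit: (163 − 32)·65.5 = 8580.5.

8580.5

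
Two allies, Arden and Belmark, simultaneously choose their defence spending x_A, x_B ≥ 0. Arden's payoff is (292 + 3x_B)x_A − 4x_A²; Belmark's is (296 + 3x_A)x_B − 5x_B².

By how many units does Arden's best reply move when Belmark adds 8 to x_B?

3

Expanding Arden's payoff: 292x_A + 3x_Bx_A − 4x_A².
∂π/∂x_A = 292 + 3x_B − 8x_A = 0, so x_A = 36.5 + 0.375x_B.
The reaction-function slope is 0.375, so an 8-unit rise in x_B moves x_A by 0.375 × 8 = 3. Arden's best response rises — the actions are strategic complements.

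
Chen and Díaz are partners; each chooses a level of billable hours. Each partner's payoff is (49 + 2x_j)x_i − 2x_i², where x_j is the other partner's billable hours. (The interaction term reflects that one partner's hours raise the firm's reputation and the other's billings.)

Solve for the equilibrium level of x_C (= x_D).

Chen's payoff is (49 + 2x_D)x_C − 2x_C².
∂π/∂x_C = 49 + 2x_D − 4x_C = 0, so x_C = 12.25 + 0.5x_D.
By symmetry x_D = x_C; substituting into the reaction function, 0.5x_C = 12.25 and x_C = 24.5.

24.5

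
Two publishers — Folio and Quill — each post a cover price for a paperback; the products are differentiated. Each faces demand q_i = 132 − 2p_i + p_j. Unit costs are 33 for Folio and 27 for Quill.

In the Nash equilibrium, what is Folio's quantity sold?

64.4

Folio's profit: π = (p_{Folio} − 33)(132 − 2p_{Folio} + p_{Quill}).
∂π/∂p_{Folio} = 198 − 4p_{Folio} + p_{Quill} = 0 ⇒ p_{Folio} = 49.5 + 0.25p_{Quill}.
Similarly p_{Quill} = 46.5 + 0.25p_{Folio}.
Solving the two reaction functions simultaneously: (1 − (0.25)(0.25))p_{Folio} = 49.5 + 0.25·46.5, so 0.9375p_{Folio} = 61.125 and p_{Folio} = 65.2.
Then p_{Quill} = 46.5 + 0.25·65.2 = 62.8.
q_{Folio} = 132 − 2·65.2 + 62.8 = 64.4.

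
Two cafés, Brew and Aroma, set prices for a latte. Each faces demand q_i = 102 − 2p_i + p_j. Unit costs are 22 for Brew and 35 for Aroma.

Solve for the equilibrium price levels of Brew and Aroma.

50.4, 55.6

Brew's profit: π = (p_{Brew} − 22)(102 − 2p_{Brew} + p_{Aroma}).
∂π/∂p_{Brew} = 146 − 4p_{Brew} + p_{Aroma} = 0 ⇒ p_{Brew} = 36.5 + 0.25p_{Aroma}.
Similarly p_{Aroma} = 43 + 0.25p_{Brew}.
Solving the two reaction functions simultaneously: (1 − (0.25)(0.25))p_{Brew} = 36.5 + 0.25·43, so 0.9375p_{Brew} = 47.25 and p_{Brew} = 50.4.
Then p_{Aroma} = 43 + 0.25·50.4 = 55.6.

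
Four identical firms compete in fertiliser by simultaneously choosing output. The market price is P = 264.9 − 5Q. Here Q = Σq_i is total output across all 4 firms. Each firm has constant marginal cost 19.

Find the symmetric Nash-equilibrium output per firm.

A representative firm's profit is π_i = q_i(264.9 − 5Q) − 19q_i, with Q = q_i + Σ_{j≠i} q_j.
First-order condition: 245.9 − 10q_i − 5Σ_{j≠i} q_j = 0.
With identical firms, set every q_j = q: then 245.9 − 10q − 15q = 0, i.e. q = 245.9/25 = 9.836.

9.836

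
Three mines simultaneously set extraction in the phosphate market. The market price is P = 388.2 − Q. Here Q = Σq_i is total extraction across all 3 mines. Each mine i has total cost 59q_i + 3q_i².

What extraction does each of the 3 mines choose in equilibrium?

32.92

A representative mine's profit is π_i = q_i(388.2 − Q) − 59q_i − 3q_i², with Q = q_i + Σ_{j≠i} q_j.
First-order condition: 329.2 − 8q_i − Σ_{j≠i} q_j = 0.
Imposing symmetry (q_j = q for all j) turns Σ_{j≠i} q_j into 2q, so 329.2 = 10q and q = 32.92.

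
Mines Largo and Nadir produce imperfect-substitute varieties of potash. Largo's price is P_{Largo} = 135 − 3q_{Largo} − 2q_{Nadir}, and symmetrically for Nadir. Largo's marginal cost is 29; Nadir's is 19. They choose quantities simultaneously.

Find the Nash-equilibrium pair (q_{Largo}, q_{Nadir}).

12.625, 15.125

Mine Largo's profit: π = q_{Largo}(135 − 3q_{Largo} − 2q_{Nadir}) − 29q_{Largo}.
∂π/∂q_{Largo} = 106 − 6q_{Largo} − 2q_{Nadir} = 0 ⇒ q_{Largo} = 53/3 − (1/3)q_{Nadir}.
Similarly q_{Nadir} = 58/3 − (1/3)q_{Largo}.
Solving the two reaction functions simultaneously: (1 − (−1/3)(−1/3))q_{Largo} = 53/3 − (1/3)·(58/3), so (8/9)q_{Largo} = 101/9 and q_{Largo} = 12.625.
Then q_{Nadir} = 58/3 − (1/3)·12.625 = 15.125.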